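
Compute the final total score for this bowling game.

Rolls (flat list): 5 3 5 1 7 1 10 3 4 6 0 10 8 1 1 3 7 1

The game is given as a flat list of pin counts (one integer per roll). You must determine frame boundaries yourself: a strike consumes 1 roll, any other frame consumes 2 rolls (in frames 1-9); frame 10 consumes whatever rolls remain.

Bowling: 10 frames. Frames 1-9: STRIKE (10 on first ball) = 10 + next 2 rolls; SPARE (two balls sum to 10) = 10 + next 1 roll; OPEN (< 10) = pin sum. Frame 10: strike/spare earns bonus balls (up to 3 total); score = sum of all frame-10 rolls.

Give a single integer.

Frame 1: OPEN (5+3=8). Cumulative: 8
Frame 2: OPEN (5+1=6). Cumulative: 14
Frame 3: OPEN (7+1=8). Cumulative: 22
Frame 4: STRIKE. 10 + next two rolls (3+4) = 17. Cumulative: 39
Frame 5: OPEN (3+4=7). Cumulative: 46
Frame 6: OPEN (6+0=6). Cumulative: 52
Frame 7: STRIKE. 10 + next two rolls (8+1) = 19. Cumulative: 71
Frame 8: OPEN (8+1=9). Cumulative: 80
Frame 9: OPEN (1+3=4). Cumulative: 84
Frame 10: OPEN. Sum of all frame-10 rolls (7+1) = 8. Cumulative: 92

Answer: 92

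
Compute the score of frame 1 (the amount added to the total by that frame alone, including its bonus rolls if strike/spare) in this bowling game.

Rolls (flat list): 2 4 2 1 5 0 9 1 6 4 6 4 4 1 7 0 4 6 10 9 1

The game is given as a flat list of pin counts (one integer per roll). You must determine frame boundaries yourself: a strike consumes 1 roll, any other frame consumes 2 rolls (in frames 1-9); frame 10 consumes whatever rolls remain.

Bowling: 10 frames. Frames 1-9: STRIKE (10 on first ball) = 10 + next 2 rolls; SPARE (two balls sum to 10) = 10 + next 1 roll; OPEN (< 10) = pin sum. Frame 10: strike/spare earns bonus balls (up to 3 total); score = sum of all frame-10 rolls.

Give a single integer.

Frame 1: OPEN (2+4=6). Cumulative: 6
Frame 2: OPEN (2+1=3). Cumulative: 9
Frame 3: OPEN (5+0=5). Cumulative: 14

Answer: 6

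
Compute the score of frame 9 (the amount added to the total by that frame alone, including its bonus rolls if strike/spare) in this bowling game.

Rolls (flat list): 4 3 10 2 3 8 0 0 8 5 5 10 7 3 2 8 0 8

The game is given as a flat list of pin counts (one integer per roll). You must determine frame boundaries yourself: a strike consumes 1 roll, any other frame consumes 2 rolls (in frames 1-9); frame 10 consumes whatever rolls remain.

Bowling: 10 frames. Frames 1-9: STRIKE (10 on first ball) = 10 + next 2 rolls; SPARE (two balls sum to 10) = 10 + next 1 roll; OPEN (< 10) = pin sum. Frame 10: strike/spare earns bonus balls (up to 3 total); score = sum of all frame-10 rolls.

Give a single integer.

Answer: 10

Derivation:
Frame 1: OPEN (4+3=7). Cumulative: 7
Frame 2: STRIKE. 10 + next two rolls (2+3) = 15. Cumulative: 22
Frame 3: OPEN (2+3=5). Cumulative: 27
Frame 4: OPEN (8+0=8). Cumulative: 35
Frame 5: OPEN (0+8=8). Cumulative: 43
Frame 6: SPARE (5+5=10). 10 + next roll (10) = 20. Cumulative: 63
Frame 7: STRIKE. 10 + next two rolls (7+3) = 20. Cumulative: 83
Frame 8: SPARE (7+3=10). 10 + next roll (2) = 12. Cumulative: 95
Frame 9: SPARE (2+8=10). 10 + next roll (0) = 10. Cumulative: 105
Frame 10: OPEN. Sum of all frame-10 rolls (0+8) = 8. Cumulative: 113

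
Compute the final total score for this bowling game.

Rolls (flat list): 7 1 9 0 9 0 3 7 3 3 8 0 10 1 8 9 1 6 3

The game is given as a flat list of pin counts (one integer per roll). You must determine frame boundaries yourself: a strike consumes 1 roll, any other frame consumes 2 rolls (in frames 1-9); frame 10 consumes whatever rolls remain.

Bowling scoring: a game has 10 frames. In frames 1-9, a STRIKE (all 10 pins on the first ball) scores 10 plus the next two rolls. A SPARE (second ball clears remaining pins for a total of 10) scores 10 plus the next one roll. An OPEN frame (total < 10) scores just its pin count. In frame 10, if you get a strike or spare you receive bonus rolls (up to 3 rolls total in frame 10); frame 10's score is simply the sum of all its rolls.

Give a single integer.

Answer: 106

Derivation:
Frame 1: OPEN (7+1=8). Cumulative: 8
Frame 2: OPEN (9+0=9). Cumulative: 17
Frame 3: OPEN (9+0=9). Cumulative: 26
Frame 4: SPARE (3+7=10). 10 + next roll (3) = 13. Cumulative: 39
Frame 5: OPEN (3+3=6). Cumulative: 45
Frame 6: OPEN (8+0=8). Cumulative: 53
Frame 7: STRIKE. 10 + next two rolls (1+8) = 19. Cumulative: 72
Frame 8: OPEN (1+8=9). Cumulative: 81
Frame 9: SPARE (9+1=10). 10 + next roll (6) = 16. Cumulative: 97
Frame 10: OPEN. Sum of all frame-10 rolls (6+3) = 9. Cumulative: 106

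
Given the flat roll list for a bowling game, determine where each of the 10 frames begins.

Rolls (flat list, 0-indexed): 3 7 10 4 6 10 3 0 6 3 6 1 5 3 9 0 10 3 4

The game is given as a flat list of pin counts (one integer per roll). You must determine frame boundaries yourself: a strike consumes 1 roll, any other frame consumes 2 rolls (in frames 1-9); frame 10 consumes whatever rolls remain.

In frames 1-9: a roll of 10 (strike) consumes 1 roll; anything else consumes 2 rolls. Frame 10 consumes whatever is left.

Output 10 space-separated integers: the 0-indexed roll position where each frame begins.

Answer: 0 2 3 5 6 8 10 12 14 16

Derivation:
Frame 1 starts at roll index 0: rolls=3,7 (sum=10), consumes 2 rolls
Frame 2 starts at roll index 2: roll=10 (strike), consumes 1 roll
Frame 3 starts at roll index 3: rolls=4,6 (sum=10), consumes 2 rolls
Frame 4 starts at roll index 5: roll=10 (strike), consumes 1 roll
Frame 5 starts at roll index 6: rolls=3,0 (sum=3), consumes 2 rolls
Frame 6 starts at roll index 8: rolls=6,3 (sum=9), consumes 2 rolls
Frame 7 starts at roll index 10: rolls=6,1 (sum=7), consumes 2 rolls
Frame 8 starts at roll index 12: rolls=5,3 (sum=8), consumes 2 rolls
Frame 9 starts at roll index 14: rolls=9,0 (sum=9), consumes 2 rolls
Frame 10 starts at roll index 16: 3 remaining rolls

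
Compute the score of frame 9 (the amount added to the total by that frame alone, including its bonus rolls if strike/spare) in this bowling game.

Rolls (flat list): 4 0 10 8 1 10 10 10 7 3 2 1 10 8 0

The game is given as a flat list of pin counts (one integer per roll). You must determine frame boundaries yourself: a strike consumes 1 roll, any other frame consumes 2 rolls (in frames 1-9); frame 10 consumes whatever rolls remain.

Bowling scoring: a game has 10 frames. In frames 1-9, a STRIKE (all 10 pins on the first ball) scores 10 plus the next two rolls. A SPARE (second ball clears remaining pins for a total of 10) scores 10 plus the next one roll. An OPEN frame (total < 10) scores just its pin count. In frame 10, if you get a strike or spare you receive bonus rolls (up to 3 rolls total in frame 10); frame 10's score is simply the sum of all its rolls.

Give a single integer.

Answer: 18

Derivation:
Frame 1: OPEN (4+0=4). Cumulative: 4
Frame 2: STRIKE. 10 + next two rolls (8+1) = 19. Cumulative: 23
Frame 3: OPEN (8+1=9). Cumulative: 32
Frame 4: STRIKE. 10 + next two rolls (10+10) = 30. Cumulative: 62
Frame 5: STRIKE. 10 + next two rolls (10+7) = 27. Cumulative: 89
Frame 6: STRIKE. 10 + next two rolls (7+3) = 20. Cumulative: 109
Frame 7: SPARE (7+3=10). 10 + next roll (2) = 12. Cumulative: 121
Frame 8: OPEN (2+1=3). Cumulative: 124
Frame 9: STRIKE. 10 + next two rolls (8+0) = 18. Cumulative: 142
Frame 10: OPEN. Sum of all frame-10 rolls (8+0) = 8. Cumulative: 150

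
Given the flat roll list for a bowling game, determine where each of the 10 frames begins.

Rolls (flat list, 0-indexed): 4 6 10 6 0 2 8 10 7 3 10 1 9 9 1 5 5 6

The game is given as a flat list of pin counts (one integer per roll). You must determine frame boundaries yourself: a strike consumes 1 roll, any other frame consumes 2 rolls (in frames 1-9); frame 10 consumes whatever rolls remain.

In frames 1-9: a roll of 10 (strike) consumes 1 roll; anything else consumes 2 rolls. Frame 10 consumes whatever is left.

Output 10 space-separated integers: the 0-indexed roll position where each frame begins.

Frame 1 starts at roll index 0: rolls=4,6 (sum=10), consumes 2 rolls
Frame 2 starts at roll index 2: roll=10 (strike), consumes 1 roll
Frame 3 starts at roll index 3: rolls=6,0 (sum=6), consumes 2 rolls
Frame 4 starts at roll index 5: rolls=2,8 (sum=10), consumes 2 rolls
Frame 5 starts at roll index 7: roll=10 (strike), consumes 1 roll
Frame 6 starts at roll index 8: rolls=7,3 (sum=10), consumes 2 rolls
Frame 7 starts at roll index 10: roll=10 (strike), consumes 1 roll
Frame 8 starts at roll index 11: rolls=1,9 (sum=10), consumes 2 rolls
Frame 9 starts at roll index 13: rolls=9,1 (sum=10), consumes 2 rolls
Frame 10 starts at roll index 15: 3 remaining rolls

Answer: 0 2 3 5 7 8 10 11 13 15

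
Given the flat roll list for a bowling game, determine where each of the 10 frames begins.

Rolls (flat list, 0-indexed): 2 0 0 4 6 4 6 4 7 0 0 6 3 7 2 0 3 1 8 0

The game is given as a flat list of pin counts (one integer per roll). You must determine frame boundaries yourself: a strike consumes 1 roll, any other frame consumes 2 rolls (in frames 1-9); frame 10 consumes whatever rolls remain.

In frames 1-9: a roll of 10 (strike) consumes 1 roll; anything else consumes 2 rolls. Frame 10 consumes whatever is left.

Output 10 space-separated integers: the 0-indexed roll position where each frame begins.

Frame 1 starts at roll index 0: rolls=2,0 (sum=2), consumes 2 rolls
Frame 2 starts at roll index 2: rolls=0,4 (sum=4), consumes 2 rolls
Frame 3 starts at roll index 4: rolls=6,4 (sum=10), consumes 2 rolls
Frame 4 starts at roll index 6: rolls=6,4 (sum=10), consumes 2 rolls
Frame 5 starts at roll index 8: rolls=7,0 (sum=7), consumes 2 rolls
Frame 6 starts at roll index 10: rolls=0,6 (sum=6), consumes 2 rolls
Frame 7 starts at roll index 12: rolls=3,7 (sum=10), consumes 2 rolls
Frame 8 starts at roll index 14: rolls=2,0 (sum=2), consumes 2 rolls
Frame 9 starts at roll index 16: rolls=3,1 (sum=4), consumes 2 rolls
Frame 10 starts at roll index 18: 2 remaining rolls

Answer: 0 2 4 6 8 10 12 14 16 18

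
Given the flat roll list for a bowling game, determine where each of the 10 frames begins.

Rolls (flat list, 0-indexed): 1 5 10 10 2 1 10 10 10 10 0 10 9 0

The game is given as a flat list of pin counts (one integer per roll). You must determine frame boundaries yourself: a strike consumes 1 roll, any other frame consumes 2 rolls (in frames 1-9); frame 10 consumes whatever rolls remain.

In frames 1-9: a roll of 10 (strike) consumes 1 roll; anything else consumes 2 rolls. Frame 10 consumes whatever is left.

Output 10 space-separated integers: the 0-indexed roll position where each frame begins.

Frame 1 starts at roll index 0: rolls=1,5 (sum=6), consumes 2 rolls
Frame 2 starts at roll index 2: roll=10 (strike), consumes 1 roll
Frame 3 starts at roll index 3: roll=10 (strike), consumes 1 roll
Frame 4 starts at roll index 4: rolls=2,1 (sum=3), consumes 2 rolls
Frame 5 starts at roll index 6: roll=10 (strike), consumes 1 roll
Frame 6 starts at roll index 7: roll=10 (strike), consumes 1 roll
Frame 7 starts at roll index 8: roll=10 (strike), consumes 1 roll
Frame 8 starts at roll index 9: roll=10 (strike), consumes 1 roll
Frame 9 starts at roll index 10: rolls=0,10 (sum=10), consumes 2 rolls
Frame 10 starts at roll index 12: 2 remaining rolls

Answer: 0 2 3 4 6 7 8 9 10 12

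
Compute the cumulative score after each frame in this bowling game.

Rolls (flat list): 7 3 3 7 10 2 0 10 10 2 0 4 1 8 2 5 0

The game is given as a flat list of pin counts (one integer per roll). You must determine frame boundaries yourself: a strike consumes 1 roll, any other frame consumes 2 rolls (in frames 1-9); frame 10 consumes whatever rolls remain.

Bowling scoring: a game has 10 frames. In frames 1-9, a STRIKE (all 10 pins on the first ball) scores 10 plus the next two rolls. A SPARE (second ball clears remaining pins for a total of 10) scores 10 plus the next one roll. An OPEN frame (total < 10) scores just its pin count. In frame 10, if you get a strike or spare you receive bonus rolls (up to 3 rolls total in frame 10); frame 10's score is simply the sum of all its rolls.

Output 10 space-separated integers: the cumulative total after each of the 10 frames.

Answer: 13 33 45 47 69 81 83 88 103 108

Derivation:
Frame 1: SPARE (7+3=10). 10 + next roll (3) = 13. Cumulative: 13
Frame 2: SPARE (3+7=10). 10 + next roll (10) = 20. Cumulative: 33
Frame 3: STRIKE. 10 + next two rolls (2+0) = 12. Cumulative: 45
Frame 4: OPEN (2+0=2). Cumulative: 47
Frame 5: STRIKE. 10 + next two rolls (10+2) = 22. Cumulative: 69
Frame 6: STRIKE. 10 + next two rolls (2+0) = 12. Cumulative: 81
Frame 7: OPEN (2+0=2). Cumulative: 83
Frame 8: OPEN (4+1=5). Cumulative: 88
Frame 9: SPARE (8+2=10). 10 + next roll (5) = 15. Cumulative: 103
Frame 10: OPEN. Sum of all frame-10 rolls (5+0) = 5. Cumulative: 108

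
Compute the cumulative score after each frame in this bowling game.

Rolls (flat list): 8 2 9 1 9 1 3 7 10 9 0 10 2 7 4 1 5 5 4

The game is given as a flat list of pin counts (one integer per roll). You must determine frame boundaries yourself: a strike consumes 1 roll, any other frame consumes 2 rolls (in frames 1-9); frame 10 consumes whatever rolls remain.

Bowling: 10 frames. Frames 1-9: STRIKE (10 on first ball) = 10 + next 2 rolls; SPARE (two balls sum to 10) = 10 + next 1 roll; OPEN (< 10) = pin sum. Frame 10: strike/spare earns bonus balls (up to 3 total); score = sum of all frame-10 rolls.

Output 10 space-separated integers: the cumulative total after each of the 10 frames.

Answer: 19 38 51 71 90 99 118 127 132 146

Derivation:
Frame 1: SPARE (8+2=10). 10 + next roll (9) = 19. Cumulative: 19
Frame 2: SPARE (9+1=10). 10 + next roll (9) = 19. Cumulative: 38
Frame 3: SPARE (9+1=10). 10 + next roll (3) = 13. Cumulative: 51
Frame 4: SPARE (3+7=10). 10 + next roll (10) = 20. Cumulative: 71
Frame 5: STRIKE. 10 + next two rolls (9+0) = 19. Cumulative: 90
Frame 6: OPEN (9+0=9). Cumulative: 99
Frame 7: STRIKE. 10 + next two rolls (2+7) = 19. Cumulative: 118
Frame 8: OPEN (2+7=9). Cumulative: 127
Frame 9: OPEN (4+1=5). Cumulative: 132
Frame 10: SPARE. Sum of all frame-10 rolls (5+5+4) = 14. Cumulative: 146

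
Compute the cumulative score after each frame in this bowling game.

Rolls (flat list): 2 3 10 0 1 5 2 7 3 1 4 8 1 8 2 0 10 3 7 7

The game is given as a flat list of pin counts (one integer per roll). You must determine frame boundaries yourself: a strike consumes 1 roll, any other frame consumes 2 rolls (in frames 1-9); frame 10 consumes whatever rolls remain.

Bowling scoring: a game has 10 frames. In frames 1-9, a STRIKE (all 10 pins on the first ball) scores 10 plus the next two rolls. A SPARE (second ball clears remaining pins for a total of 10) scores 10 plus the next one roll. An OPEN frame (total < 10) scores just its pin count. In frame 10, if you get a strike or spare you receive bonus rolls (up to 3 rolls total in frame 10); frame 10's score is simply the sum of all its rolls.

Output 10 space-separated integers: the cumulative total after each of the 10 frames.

Answer: 5 16 17 24 35 40 49 59 72 89

Derivation:
Frame 1: OPEN (2+3=5). Cumulative: 5
Frame 2: STRIKE. 10 + next two rolls (0+1) = 11. Cumulative: 16
Frame 3: OPEN (0+1=1). Cumulative: 17
Frame 4: OPEN (5+2=7). Cumulative: 24
Frame 5: SPARE (7+3=10). 10 + next roll (1) = 11. Cumulative: 35
Frame 6: OPEN (1+4=5). Cumulative: 40
Frame 7: OPEN (8+1=9). Cumulative: 49
Frame 8: SPARE (8+2=10). 10 + next roll (0) = 10. Cumulative: 59
Frame 9: SPARE (0+10=10). 10 + next roll (3) = 13. Cumulative: 72
Frame 10: SPARE. Sum of all frame-10 rolls (3+7+7) = 17. Cumulative: 89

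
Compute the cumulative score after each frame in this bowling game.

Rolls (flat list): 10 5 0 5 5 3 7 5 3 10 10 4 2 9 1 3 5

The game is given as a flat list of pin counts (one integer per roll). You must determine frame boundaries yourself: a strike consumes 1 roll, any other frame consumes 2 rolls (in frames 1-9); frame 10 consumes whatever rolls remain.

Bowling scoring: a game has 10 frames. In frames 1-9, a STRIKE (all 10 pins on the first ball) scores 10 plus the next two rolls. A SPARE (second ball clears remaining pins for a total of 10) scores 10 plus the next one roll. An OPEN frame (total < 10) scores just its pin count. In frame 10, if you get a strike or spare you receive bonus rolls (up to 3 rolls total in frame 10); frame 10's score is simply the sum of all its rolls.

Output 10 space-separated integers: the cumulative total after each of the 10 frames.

Frame 1: STRIKE. 10 + next two rolls (5+0) = 15. Cumulative: 15
Frame 2: OPEN (5+0=5). Cumulative: 20
Frame 3: SPARE (5+5=10). 10 + next roll (3) = 13. Cumulative: 33
Frame 4: SPARE (3+7=10). 10 + next roll (5) = 15. Cumulative: 48
Frame 5: OPEN (5+3=8). Cumulative: 56
Frame 6: STRIKE. 10 + next two rolls (10+4) = 24. Cumulative: 80
Frame 7: STRIKE. 10 + next two rolls (4+2) = 16. Cumulative: 96
Frame 8: OPEN (4+2=6). Cumulative: 102
Frame 9: SPARE (9+1=10). 10 + next roll (3) = 13. Cumulative: 115
Frame 10: OPEN. Sum of all frame-10 rolls (3+5) = 8. Cumulative: 123

Answer: 15 20 33 48 56 80 96 102 115 123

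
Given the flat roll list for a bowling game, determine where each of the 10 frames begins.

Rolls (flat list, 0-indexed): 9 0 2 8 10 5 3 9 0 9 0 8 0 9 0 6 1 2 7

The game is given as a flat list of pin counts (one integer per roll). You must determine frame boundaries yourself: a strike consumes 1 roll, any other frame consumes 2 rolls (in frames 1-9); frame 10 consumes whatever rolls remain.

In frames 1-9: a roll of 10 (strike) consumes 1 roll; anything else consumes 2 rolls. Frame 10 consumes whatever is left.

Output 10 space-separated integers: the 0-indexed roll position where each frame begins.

Frame 1 starts at roll index 0: rolls=9,0 (sum=9), consumes 2 rolls
Frame 2 starts at roll index 2: rolls=2,8 (sum=10), consumes 2 rolls
Frame 3 starts at roll index 4: roll=10 (strike), consumes 1 roll
Frame 4 starts at roll index 5: rolls=5,3 (sum=8), consumes 2 rolls
Frame 5 starts at roll index 7: rolls=9,0 (sum=9), consumes 2 rolls
Frame 6 starts at roll index 9: rolls=9,0 (sum=9), consumes 2 rolls
Frame 7 starts at roll index 11: rolls=8,0 (sum=8), consumes 2 rolls
Frame 8 starts at roll index 13: rolls=9,0 (sum=9), consumes 2 rolls
Frame 9 starts at roll index 15: rolls=6,1 (sum=7), consumes 2 rolls
Frame 10 starts at roll index 17: 2 remaining rolls

Answer: 0 2 4 5 7 9 11 13 15 17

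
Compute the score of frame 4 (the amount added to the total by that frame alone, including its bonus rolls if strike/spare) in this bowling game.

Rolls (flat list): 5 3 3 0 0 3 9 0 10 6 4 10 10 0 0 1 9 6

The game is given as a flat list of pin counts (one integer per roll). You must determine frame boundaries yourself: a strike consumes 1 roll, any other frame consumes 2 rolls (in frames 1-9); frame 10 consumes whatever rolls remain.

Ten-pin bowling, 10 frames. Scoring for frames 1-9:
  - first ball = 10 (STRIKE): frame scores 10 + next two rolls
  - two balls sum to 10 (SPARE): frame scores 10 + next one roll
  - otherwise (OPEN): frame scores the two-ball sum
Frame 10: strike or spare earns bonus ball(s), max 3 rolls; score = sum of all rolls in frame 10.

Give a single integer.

Answer: 9

Derivation:
Frame 1: OPEN (5+3=8). Cumulative: 8
Frame 2: OPEN (3+0=3). Cumulative: 11
Frame 3: OPEN (0+3=3). Cumulative: 14
Frame 4: OPEN (9+0=9). Cumulative: 23
Frame 5: STRIKE. 10 + next two rolls (6+4) = 20. Cumulative: 43
Frame 6: SPARE (6+4=10). 10 + next roll (10) = 20. Cumulative: 63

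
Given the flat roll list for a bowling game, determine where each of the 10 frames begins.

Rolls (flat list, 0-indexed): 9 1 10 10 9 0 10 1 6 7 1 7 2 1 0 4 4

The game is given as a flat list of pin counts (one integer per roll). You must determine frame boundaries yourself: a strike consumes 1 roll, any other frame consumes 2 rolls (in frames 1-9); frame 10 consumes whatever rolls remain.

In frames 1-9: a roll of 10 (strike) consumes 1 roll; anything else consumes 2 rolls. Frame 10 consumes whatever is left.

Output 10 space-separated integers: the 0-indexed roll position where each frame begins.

Frame 1 starts at roll index 0: rolls=9,1 (sum=10), consumes 2 rolls
Frame 2 starts at roll index 2: roll=10 (strike), consumes 1 roll
Frame 3 starts at roll index 3: roll=10 (strike), consumes 1 roll
Frame 4 starts at roll index 4: rolls=9,0 (sum=9), consumes 2 rolls
Frame 5 starts at roll index 6: roll=10 (strike), consumes 1 roll
Frame 6 starts at roll index 7: rolls=1,6 (sum=7), consumes 2 rolls
Frame 7 starts at roll index 9: rolls=7,1 (sum=8), consumes 2 rolls
Frame 8 starts at roll index 11: rolls=7,2 (sum=9), consumes 2 rolls
Frame 9 starts at roll index 13: rolls=1,0 (sum=1), consumes 2 rolls
Frame 10 starts at roll index 15: 2 remaining rolls

Answer: 0 2 3 4 6 7 9 11 13 15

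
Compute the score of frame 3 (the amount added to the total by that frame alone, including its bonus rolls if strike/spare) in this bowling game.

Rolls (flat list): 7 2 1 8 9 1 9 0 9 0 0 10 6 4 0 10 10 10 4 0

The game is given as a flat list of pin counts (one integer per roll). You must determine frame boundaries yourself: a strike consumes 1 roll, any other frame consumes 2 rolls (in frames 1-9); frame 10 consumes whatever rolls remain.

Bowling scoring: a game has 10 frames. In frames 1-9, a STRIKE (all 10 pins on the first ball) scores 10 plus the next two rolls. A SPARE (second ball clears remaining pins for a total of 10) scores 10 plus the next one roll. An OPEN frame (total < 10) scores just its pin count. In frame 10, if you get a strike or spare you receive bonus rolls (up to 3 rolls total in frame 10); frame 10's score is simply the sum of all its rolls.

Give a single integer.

Frame 1: OPEN (7+2=9). Cumulative: 9
Frame 2: OPEN (1+8=9). Cumulative: 18
Frame 3: SPARE (9+1=10). 10 + next roll (9) = 19. Cumulative: 37
Frame 4: OPEN (9+0=9). Cumulative: 46
Frame 5: OPEN (9+0=9). Cumulative: 55

Answer: 19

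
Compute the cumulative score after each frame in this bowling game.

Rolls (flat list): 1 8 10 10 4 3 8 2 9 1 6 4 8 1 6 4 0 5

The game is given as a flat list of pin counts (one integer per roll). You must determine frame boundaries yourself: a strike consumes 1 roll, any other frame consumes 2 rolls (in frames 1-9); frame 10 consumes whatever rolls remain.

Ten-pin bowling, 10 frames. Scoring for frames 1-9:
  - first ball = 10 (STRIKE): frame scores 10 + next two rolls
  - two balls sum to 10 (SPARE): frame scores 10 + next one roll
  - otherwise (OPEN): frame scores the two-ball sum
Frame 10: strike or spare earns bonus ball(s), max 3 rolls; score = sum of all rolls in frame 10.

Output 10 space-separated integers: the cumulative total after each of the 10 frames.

Frame 1: OPEN (1+8=9). Cumulative: 9
Frame 2: STRIKE. 10 + next two rolls (10+4) = 24. Cumulative: 33
Frame 3: STRIKE. 10 + next two rolls (4+3) = 17. Cumulative: 50
Frame 4: OPEN (4+3=7). Cumulative: 57
Frame 5: SPARE (8+2=10). 10 + next roll (9) = 19. Cumulative: 76
Frame 6: SPARE (9+1=10). 10 + next roll (6) = 16. Cumulative: 92
Frame 7: SPARE (6+4=10). 10 + next roll (8) = 18. Cumulative: 110
Frame 8: OPEN (8+1=9). Cumulative: 119
Frame 9: SPARE (6+4=10). 10 + next roll (0) = 10. Cumulative: 129
Frame 10: OPEN. Sum of all frame-10 rolls (0+5) = 5. Cumulative: 134

Answer: 9 33 50 57 76 92 110 119 129 134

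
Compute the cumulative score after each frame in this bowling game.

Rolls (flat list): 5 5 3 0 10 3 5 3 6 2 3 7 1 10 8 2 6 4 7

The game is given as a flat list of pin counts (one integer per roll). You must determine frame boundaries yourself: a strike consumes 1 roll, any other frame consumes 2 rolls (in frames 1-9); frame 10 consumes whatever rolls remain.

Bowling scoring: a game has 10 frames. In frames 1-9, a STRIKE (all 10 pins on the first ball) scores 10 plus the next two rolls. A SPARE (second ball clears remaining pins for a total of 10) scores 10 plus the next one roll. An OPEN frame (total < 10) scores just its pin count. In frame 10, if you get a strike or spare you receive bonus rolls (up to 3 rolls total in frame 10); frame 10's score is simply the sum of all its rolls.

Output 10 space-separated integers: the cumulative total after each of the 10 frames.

Answer: 13 16 34 42 51 56 64 84 100 117

Derivation:
Frame 1: SPARE (5+5=10). 10 + next roll (3) = 13. Cumulative: 13
Frame 2: OPEN (3+0=3). Cumulative: 16
Frame 3: STRIKE. 10 + next two rolls (3+5) = 18. Cumulative: 34
Frame 4: OPEN (3+5=8). Cumulative: 42
Frame 5: OPEN (3+6=9). Cumulative: 51
Frame 6: OPEN (2+3=5). Cumulative: 56
Frame 7: OPEN (7+1=8). Cumulative: 64
Frame 8: STRIKE. 10 + next two rolls (8+2) = 20. Cumulative: 84
Frame 9: SPARE (8+2=10). 10 + next roll (6) = 16. Cumulative: 100
Frame 10: SPARE. Sum of all frame-10 rolls (6+4+7) = 17. Cumulative: 117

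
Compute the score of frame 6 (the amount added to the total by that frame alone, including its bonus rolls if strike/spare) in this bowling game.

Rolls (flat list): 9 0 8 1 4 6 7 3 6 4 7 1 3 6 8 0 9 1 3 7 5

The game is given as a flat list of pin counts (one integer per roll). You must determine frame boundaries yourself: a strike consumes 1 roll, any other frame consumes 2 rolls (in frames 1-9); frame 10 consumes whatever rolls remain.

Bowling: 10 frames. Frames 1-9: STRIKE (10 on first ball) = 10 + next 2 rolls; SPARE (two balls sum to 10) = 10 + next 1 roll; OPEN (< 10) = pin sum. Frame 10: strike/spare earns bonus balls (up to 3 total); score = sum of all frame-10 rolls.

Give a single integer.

Frame 1: OPEN (9+0=9). Cumulative: 9
Frame 2: OPEN (8+1=9). Cumulative: 18
Frame 3: SPARE (4+6=10). 10 + next roll (7) = 17. Cumulative: 35
Frame 4: SPARE (7+3=10). 10 + next roll (6) = 16. Cumulative: 51
Frame 5: SPARE (6+4=10). 10 + next roll (7) = 17. Cumulative: 68
Frame 6: OPEN (7+1=8). Cumulative: 76
Frame 7: OPEN (3+6=9). Cumulative: 85
Frame 8: OPEN (8+0=8). Cumulative: 93

Answer: 8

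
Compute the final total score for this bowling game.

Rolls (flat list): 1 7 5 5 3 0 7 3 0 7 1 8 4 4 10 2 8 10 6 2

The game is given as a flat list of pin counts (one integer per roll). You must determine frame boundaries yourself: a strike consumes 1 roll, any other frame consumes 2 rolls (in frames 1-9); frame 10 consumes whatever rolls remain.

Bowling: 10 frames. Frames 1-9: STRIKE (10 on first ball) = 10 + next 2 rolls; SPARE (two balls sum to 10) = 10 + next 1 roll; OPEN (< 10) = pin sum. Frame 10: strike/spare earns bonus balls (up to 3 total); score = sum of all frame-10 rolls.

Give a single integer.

Frame 1: OPEN (1+7=8). Cumulative: 8
Frame 2: SPARE (5+5=10). 10 + next roll (3) = 13. Cumulative: 21
Frame 3: OPEN (3+0=3). Cumulative: 24
Frame 4: SPARE (7+3=10). 10 + next roll (0) = 10. Cumulative: 34
Frame 5: OPEN (0+7=7). Cumulative: 41
Frame 6: OPEN (1+8=9). Cumulative: 50
Frame 7: OPEN (4+4=8). Cumulative: 58
Frame 8: STRIKE. 10 + next two rolls (2+8) = 20. Cumulative: 78
Frame 9: SPARE (2+8=10). 10 + next roll (10) = 20. Cumulative: 98
Frame 10: STRIKE. Sum of all frame-10 rolls (10+6+2) = 18. Cumulative: 116

Answer: 116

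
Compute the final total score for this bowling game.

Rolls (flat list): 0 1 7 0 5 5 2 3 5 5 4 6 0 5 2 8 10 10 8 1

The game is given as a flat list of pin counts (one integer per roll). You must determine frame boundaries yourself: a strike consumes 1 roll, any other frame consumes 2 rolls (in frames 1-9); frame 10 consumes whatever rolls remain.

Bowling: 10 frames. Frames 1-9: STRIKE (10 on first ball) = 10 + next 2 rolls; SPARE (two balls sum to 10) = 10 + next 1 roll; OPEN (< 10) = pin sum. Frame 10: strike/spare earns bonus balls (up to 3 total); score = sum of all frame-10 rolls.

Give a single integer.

Answer: 121

Derivation:
Frame 1: OPEN (0+1=1). Cumulative: 1
Frame 2: OPEN (7+0=7). Cumulative: 8
Frame 3: SPARE (5+5=10). 10 + next roll (2) = 12. Cumulative: 20
Frame 4: OPEN (2+3=5). Cumulative: 25
Frame 5: SPARE (5+5=10). 10 + next roll (4) = 14. Cumulative: 39
Frame 6: SPARE (4+6=10). 10 + next roll (0) = 10. Cumulative: 49
Frame 7: OPEN (0+5=5). Cumulative: 54
Frame 8: SPARE (2+8=10). 10 + next roll (10) = 20. Cumulative: 74
Frame 9: STRIKE. 10 + next two rolls (10+8) = 28. Cumulative: 102
Frame 10: STRIKE. Sum of all frame-10 rolls (10+8+1) = 19. Cumulative: 121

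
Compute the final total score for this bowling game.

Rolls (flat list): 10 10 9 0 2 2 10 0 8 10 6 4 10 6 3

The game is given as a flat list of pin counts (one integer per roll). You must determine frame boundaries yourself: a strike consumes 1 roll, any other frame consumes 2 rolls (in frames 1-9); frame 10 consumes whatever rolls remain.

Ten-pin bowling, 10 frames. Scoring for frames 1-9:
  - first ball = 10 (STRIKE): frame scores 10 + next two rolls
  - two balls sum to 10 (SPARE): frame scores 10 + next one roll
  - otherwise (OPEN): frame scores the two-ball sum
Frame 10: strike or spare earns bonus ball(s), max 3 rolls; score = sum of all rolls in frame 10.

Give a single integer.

Frame 1: STRIKE. 10 + next two rolls (10+9) = 29. Cumulative: 29
Frame 2: STRIKE. 10 + next two rolls (9+0) = 19. Cumulative: 48
Frame 3: OPEN (9+0=9). Cumulative: 57
Frame 4: OPEN (2+2=4). Cumulative: 61
Frame 5: STRIKE. 10 + next two rolls (0+8) = 18. Cumulative: 79
Frame 6: OPEN (0+8=8). Cumulative: 87
Frame 7: STRIKE. 10 + next two rolls (6+4) = 20. Cumulative: 107
Frame 8: SPARE (6+4=10). 10 + next roll (10) = 20. Cumulative: 127
Frame 9: STRIKE. 10 + next two rolls (6+3) = 19. Cumulative: 146
Frame 10: OPEN. Sum of all frame-10 rolls (6+3) = 9. Cumulative: 155

Answer: 155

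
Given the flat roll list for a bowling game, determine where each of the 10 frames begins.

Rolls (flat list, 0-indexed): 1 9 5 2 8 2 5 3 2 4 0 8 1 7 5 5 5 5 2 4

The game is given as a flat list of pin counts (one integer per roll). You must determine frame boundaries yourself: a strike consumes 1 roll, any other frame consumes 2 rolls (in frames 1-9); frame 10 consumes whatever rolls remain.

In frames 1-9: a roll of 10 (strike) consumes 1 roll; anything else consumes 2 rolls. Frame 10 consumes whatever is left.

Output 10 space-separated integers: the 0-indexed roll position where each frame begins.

Frame 1 starts at roll index 0: rolls=1,9 (sum=10), consumes 2 rolls
Frame 2 starts at roll index 2: rolls=5,2 (sum=7), consumes 2 rolls
Frame 3 starts at roll index 4: rolls=8,2 (sum=10), consumes 2 rolls
Frame 4 starts at roll index 6: rolls=5,3 (sum=8), consumes 2 rolls
Frame 5 starts at roll index 8: rolls=2,4 (sum=6), consumes 2 rolls
Frame 6 starts at roll index 10: rolls=0,8 (sum=8), consumes 2 rolls
Frame 7 starts at roll index 12: rolls=1,7 (sum=8), consumes 2 rolls
Frame 8 starts at roll index 14: rolls=5,5 (sum=10), consumes 2 rolls
Frame 9 starts at roll index 16: rolls=5,5 (sum=10), consumes 2 rolls
Frame 10 starts at roll index 18: 2 remaining rolls

Answer: 0 2 4 6 8 10 12 14 16 18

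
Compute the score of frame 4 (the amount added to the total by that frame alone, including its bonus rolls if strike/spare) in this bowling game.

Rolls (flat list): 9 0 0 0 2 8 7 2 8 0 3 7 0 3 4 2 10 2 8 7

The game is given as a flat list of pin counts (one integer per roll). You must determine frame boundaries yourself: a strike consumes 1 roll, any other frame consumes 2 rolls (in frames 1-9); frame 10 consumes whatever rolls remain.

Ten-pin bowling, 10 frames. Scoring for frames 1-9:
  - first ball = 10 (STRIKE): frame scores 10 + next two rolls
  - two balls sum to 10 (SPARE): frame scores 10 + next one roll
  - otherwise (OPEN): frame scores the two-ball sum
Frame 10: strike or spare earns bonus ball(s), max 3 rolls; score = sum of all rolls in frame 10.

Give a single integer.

Answer: 9

Derivation:
Frame 1: OPEN (9+0=9). Cumulative: 9
Frame 2: OPEN (0+0=0). Cumulative: 9
Frame 3: SPARE (2+8=10). 10 + next roll (7) = 17. Cumulative: 26
Frame 4: OPEN (7+2=9). Cumulative: 35
Frame 5: OPEN (8+0=8). Cumulative: 43
Frame 6: SPARE (3+7=10). 10 + next roll (0) = 10. Cumulative: 53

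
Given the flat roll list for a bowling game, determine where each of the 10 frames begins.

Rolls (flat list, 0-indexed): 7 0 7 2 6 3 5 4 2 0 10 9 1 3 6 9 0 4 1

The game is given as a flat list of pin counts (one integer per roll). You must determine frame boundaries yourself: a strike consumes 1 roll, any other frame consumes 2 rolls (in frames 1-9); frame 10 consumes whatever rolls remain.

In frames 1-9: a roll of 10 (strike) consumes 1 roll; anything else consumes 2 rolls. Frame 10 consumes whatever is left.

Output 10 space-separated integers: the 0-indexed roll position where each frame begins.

Answer: 0 2 4 6 8 10 11 13 15 17

Derivation:
Frame 1 starts at roll index 0: rolls=7,0 (sum=7), consumes 2 rolls
Frame 2 starts at roll index 2: rolls=7,2 (sum=9), consumes 2 rolls
Frame 3 starts at roll index 4: rolls=6,3 (sum=9), consumes 2 rolls
Frame 4 starts at roll index 6: rolls=5,4 (sum=9), consumes 2 rolls
Frame 5 starts at roll index 8: rolls=2,0 (sum=2), consumes 2 rolls
Frame 6 starts at roll index 10: roll=10 (strike), consumes 1 roll
Frame 7 starts at roll index 11: rolls=9,1 (sum=10), consumes 2 rolls
Frame 8 starts at roll index 13: rolls=3,6 (sum=9), consumes 2 rolls
Frame 9 starts at roll index 15: rolls=9,0 (sum=9), consumes 2 rolls
Frame 10 starts at roll index 17: 2 remaining rolls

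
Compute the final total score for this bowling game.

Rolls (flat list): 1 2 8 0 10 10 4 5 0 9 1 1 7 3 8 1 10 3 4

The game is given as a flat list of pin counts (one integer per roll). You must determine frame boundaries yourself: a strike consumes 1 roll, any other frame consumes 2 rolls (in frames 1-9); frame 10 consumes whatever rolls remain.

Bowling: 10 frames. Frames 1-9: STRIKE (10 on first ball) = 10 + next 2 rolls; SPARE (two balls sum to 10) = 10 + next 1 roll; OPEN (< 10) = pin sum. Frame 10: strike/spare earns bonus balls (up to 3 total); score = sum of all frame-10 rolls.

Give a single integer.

Answer: 118

Derivation:
Frame 1: OPEN (1+2=3). Cumulative: 3
Frame 2: OPEN (8+0=8). Cumulative: 11
Frame 3: STRIKE. 10 + next two rolls (10+4) = 24. Cumulative: 35
Frame 4: STRIKE. 10 + next two rolls (4+5) = 19. Cumulative: 54
Frame 5: OPEN (4+5=9). Cumulative: 63
Frame 6: OPEN (0+9=9). Cumulative: 72
Frame 7: OPEN (1+1=2). Cumulative: 74
Frame 8: SPARE (7+3=10). 10 + next roll (8) = 18. Cumulative: 92
Frame 9: OPEN (8+1=9). Cumulative: 101
Frame 10: STRIKE. Sum of all frame-10 rolls (10+3+4) = 17. Cumulative: 118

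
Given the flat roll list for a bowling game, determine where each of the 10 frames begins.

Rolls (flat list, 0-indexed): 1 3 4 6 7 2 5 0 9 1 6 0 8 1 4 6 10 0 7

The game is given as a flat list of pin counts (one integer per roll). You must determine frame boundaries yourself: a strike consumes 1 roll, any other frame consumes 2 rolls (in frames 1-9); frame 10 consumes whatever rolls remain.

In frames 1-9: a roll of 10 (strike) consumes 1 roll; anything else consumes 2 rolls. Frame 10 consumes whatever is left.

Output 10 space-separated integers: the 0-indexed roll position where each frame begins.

Frame 1 starts at roll index 0: rolls=1,3 (sum=4), consumes 2 rolls
Frame 2 starts at roll index 2: rolls=4,6 (sum=10), consumes 2 rolls
Frame 3 starts at roll index 4: rolls=7,2 (sum=9), consumes 2 rolls
Frame 4 starts at roll index 6: rolls=5,0 (sum=5), consumes 2 rolls
Frame 5 starts at roll index 8: rolls=9,1 (sum=10), consumes 2 rolls
Frame 6 starts at roll index 10: rolls=6,0 (sum=6), consumes 2 rolls
Frame 7 starts at roll index 12: rolls=8,1 (sum=9), consumes 2 rolls
Frame 8 starts at roll index 14: rolls=4,6 (sum=10), consumes 2 rolls
Frame 9 starts at roll index 16: roll=10 (strike), consumes 1 roll
Frame 10 starts at roll index 17: 2 remaining rolls

Answer: 0 2 4 6 8 10 12 14 16 17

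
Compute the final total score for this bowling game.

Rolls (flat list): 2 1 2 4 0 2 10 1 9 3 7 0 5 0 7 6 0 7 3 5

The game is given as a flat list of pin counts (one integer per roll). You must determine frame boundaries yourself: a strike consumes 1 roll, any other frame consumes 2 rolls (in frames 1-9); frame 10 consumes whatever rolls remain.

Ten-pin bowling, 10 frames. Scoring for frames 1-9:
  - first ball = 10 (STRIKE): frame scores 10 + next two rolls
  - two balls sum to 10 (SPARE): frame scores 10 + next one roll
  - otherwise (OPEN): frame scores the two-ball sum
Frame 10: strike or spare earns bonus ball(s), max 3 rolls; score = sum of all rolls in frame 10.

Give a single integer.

Answer: 87

Derivation:
Frame 1: OPEN (2+1=3). Cumulative: 3
Frame 2: OPEN (2+4=6). Cumulative: 9
Frame 3: OPEN (0+2=2). Cumulative: 11
Frame 4: STRIKE. 10 + next two rolls (1+9) = 20. Cumulative: 31
Frame 5: SPARE (1+9=10). 10 + next roll (3) = 13. Cumulative: 44
Frame 6: SPARE (3+7=10). 10 + next roll (0) = 10. Cumulative: 54
Frame 7: OPEN (0+5=5). Cumulative: 59
Frame 8: OPEN (0+7=7). Cumulative: 66
Frame 9: OPEN (6+0=6). Cumulative: 72
Frame 10: SPARE. Sum of all frame-10 rolls (7+3+5) = 15. Cumulative: 87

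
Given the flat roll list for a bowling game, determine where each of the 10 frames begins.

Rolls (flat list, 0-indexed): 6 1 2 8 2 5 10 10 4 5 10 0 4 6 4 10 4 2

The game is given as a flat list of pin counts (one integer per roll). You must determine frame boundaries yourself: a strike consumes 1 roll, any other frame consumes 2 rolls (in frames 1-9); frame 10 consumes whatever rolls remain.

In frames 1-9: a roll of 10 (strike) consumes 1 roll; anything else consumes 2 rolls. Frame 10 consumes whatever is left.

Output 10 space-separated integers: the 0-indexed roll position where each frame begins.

Frame 1 starts at roll index 0: rolls=6,1 (sum=7), consumes 2 rolls
Frame 2 starts at roll index 2: rolls=2,8 (sum=10), consumes 2 rolls
Frame 3 starts at roll index 4: rolls=2,5 (sum=7), consumes 2 rolls
Frame 4 starts at roll index 6: roll=10 (strike), consumes 1 roll
Frame 5 starts at roll index 7: roll=10 (strike), consumes 1 roll
Frame 6 starts at roll index 8: rolls=4,5 (sum=9), consumes 2 rolls
Frame 7 starts at roll index 10: roll=10 (strike), consumes 1 roll
Frame 8 starts at roll index 11: rolls=0,4 (sum=4), consumes 2 rolls
Frame 9 starts at roll index 13: rolls=6,4 (sum=10), consumes 2 rolls
Frame 10 starts at roll index 15: 3 remaining rolls

Answer: 0 2 4 6 7 8 10 11 13 15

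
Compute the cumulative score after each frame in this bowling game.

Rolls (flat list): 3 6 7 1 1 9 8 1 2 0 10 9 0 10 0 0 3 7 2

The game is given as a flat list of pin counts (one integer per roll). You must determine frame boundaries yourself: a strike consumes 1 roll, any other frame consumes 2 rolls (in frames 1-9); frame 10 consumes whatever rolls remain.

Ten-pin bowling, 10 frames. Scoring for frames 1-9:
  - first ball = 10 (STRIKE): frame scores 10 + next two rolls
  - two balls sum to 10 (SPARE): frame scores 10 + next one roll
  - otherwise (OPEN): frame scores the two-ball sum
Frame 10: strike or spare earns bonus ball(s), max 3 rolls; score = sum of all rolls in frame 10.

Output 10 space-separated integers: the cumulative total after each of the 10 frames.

Frame 1: OPEN (3+6=9). Cumulative: 9
Frame 2: OPEN (7+1=8). Cumulative: 17
Frame 3: SPARE (1+9=10). 10 + next roll (8) = 18. Cumulative: 35
Frame 4: OPEN (8+1=9). Cumulative: 44
Frame 5: OPEN (2+0=2). Cumulative: 46
Frame 6: STRIKE. 10 + next two rolls (9+0) = 19. Cumulative: 65
Frame 7: OPEN (9+0=9). Cumulative: 74
Frame 8: STRIKE. 10 + next two rolls (0+0) = 10. Cumulative: 84
Frame 9: OPEN (0+0=0). Cumulative: 84
Frame 10: SPARE. Sum of all frame-10 rolls (3+7+2) = 12. Cumulative: 96

Answer: 9 17 35 44 46 65 74 84 84 96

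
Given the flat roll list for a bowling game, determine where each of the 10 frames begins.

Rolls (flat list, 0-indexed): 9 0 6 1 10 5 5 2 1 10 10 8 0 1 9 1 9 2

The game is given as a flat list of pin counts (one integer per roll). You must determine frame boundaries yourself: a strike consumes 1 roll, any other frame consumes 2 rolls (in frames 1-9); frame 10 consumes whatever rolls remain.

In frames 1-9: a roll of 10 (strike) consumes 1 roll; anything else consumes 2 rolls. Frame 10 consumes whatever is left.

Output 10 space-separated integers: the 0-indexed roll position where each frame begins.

Frame 1 starts at roll index 0: rolls=9,0 (sum=9), consumes 2 rolls
Frame 2 starts at roll index 2: rolls=6,1 (sum=7), consumes 2 rolls
Frame 3 starts at roll index 4: roll=10 (strike), consumes 1 roll
Frame 4 starts at roll index 5: rolls=5,5 (sum=10), consumes 2 rolls
Frame 5 starts at roll index 7: rolls=2,1 (sum=3), consumes 2 rolls
Frame 6 starts at roll index 9: roll=10 (strike), consumes 1 roll
Frame 7 starts at roll index 10: roll=10 (strike), consumes 1 roll
Frame 8 starts at roll index 11: rolls=8,0 (sum=8), consumes 2 rolls
Frame 9 starts at roll index 13: rolls=1,9 (sum=10), consumes 2 rolls
Frame 10 starts at roll index 15: 3 remaining rolls

Answer: 0 2 4 5 7 9 10 11 13 15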